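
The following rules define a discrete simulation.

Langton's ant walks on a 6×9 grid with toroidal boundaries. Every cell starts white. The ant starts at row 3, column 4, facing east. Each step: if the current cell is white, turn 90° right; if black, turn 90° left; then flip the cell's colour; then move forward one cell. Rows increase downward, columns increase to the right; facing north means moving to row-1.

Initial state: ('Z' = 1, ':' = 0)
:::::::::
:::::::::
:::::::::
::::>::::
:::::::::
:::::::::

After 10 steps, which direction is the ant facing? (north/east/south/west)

gen 0: :::::::::
:::::::::
:::::::::
::::>::::
:::::::::
:::::::::
gen 1: :::::::::
:::::::::
:::::::::
::::Z::::
::::v::::
:::::::::
gen 2: :::::::::
:::::::::
:::::::::
::::Z::::
:::<Z::::
:::::::::
gen 3: :::::::::
:::::::::
:::::::::
:::^Z::::
:::ZZ::::
:::::::::
gen 4: :::::::::
:::::::::
:::::::::
:::Z>::::
:::ZZ::::
:::::::::
gen 5: :::::::::
:::::::::
::::^::::
:::Z:::::
:::ZZ::::
:::::::::
gen 6: :::::::::
:::::::::
::::Z>:::
:::Z:::::
:::ZZ::::
:::::::::
gen 7: :::::::::
:::::::::
::::ZZ:::
:::Z:v:::
:::ZZ::::
:::::::::
gen 8: :::::::::
:::::::::
::::ZZ:::
:::Z<Z:::
:::ZZ::::
:::::::::
gen 9: :::::::::
:::::::::
::::^Z:::
:::ZZZ:::
:::ZZ::::
:::::::::
gen 10: :::::::::
:::::::::
:::<:Z:::
:::ZZZ:::
:::ZZ::::
:::::::::

west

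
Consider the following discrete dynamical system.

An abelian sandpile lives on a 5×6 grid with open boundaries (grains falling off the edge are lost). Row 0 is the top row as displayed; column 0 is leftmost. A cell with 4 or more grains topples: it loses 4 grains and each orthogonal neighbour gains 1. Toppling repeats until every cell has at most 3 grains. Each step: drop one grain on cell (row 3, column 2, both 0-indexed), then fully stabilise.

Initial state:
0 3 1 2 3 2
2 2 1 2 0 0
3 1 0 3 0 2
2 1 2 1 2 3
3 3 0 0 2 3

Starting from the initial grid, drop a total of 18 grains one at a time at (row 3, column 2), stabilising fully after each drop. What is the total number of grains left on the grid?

[0] 0 3 1 2 3 2
2 2 1 2 0 0
3 1 0 3 0 2
2 1 2 1 2 3
3 3 0 0 2 3
[1] 0 3 1 2 3 2
2 2 1 2 0 0
3 1 0 3 0 2
2 1 3 1 2 3
3 3 0 0 2 3
[2] 0 3 1 2 3 2
2 2 1 2 0 0
3 1 1 3 0 2
2 2 0 2 2 3
3 3 1 0 2 3
[3] 0 3 1 2 3 2
2 2 1 2 0 0
3 1 1 3 0 2
2 2 1 2 2 3
3 3 1 0 2 3
[4] 0 3 1 2 3 2
2 2 1 2 0 0
3 1 1 3 0 2
2 2 2 2 2 3
3 3 1 0 2 3
[5] 0 3 1 2 3 2
2 2 1 2 0 0
3 1 1 3 0 2
2 2 3 2 2 3
3 3 1 0 2 3
[6] 0 3 1 2 3 2
2 2 1 2 0 0
3 1 2 3 0 2
2 3 0 3 2 3
3 3 2 0 2 3
[7] 0 3 1 2 3 2
2 2 1 2 0 0
3 1 2 3 0 2
2 3 1 3 2 3
3 3 2 0 2 3
[8] 0 3 1 2 3 2
2 2 1 2 0 0
3 1 2 3 0 2
2 3 2 3 2 3
3 3 2 0 2 3
[9] 0 3 1 2 3 2
2 2 1 2 0 0
3 1 2 3 0 2
2 3 3 3 2 3
3 3 2 0 2 3
[10] 0 3 1 2 3 2
3 3 2 3 0 0
1 1 2 1 1 2
2 0 1 2 3 3
1 3 1 2 2 3
[11] 0 3 1 2 3 2
3 3 2 3 0 0
1 1 2 1 1 2
2 0 2 2 3 3
1 3 1 2 2 3
[12] 0 3 1 2 3 2
3 3 2 3 0 0
1 1 2 1 1 2
2 0 3 2 3 3
1 3 1 2 2 3
[13] 0 3 1 2 3 2
3 3 2 3 0 0
1 1 3 1 1 2
2 1 0 3 3 3
1 3 2 2 2 3
[14] 0 3 1 2 3 2
3 3 2 3 0 0
1 1 3 1 1 2
2 1 1 3 3 3
1 3 2 2 2 3
[15] 0 3 1 2 3 2
3 3 2 3 0 0
1 1 3 1 1 2
2 1 2 3 3 3
1 3 2 2 2 3
[16] 0 3 1 2 3 2
3 3 2 3 0 0
1 1 3 1 1 2
2 1 3 3 3 3
1 3 2 2 2 3
[17] 0 3 1 2 3 2
3 3 3 3 0 0
1 2 0 3 2 3
2 3 3 2 2 1
2 0 1 1 1 1
[18] 0 3 1 2 3 2
3 3 3 3 0 0
1 3 1 3 2 3
3 0 1 3 2 1
2 1 2 1 1 1

54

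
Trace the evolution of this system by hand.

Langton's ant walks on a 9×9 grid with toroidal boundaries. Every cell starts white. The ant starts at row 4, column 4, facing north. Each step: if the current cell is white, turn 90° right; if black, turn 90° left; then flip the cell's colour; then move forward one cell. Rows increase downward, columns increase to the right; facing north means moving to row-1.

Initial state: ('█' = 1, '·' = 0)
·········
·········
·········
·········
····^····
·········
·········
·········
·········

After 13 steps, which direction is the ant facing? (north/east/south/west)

east

step 0: ·········
·········
·········
·········
····^····
·········
·········
·········
·········
step 1: ·········
·········
·········
·········
····█>···
·········
·········
·········
·········
step 2: ·········
·········
·········
·········
····██···
·····v···
·········
·········
·········
step 3: ·········
·········
·········
·········
····██···
····<█···
·········
·········
·········
step 4: ·········
·········
·········
·········
····^█···
····██···
·········
·········
·········
step 5: ·········
·········
·········
·········
···<·█···
····██···
·········
·········
·········
step 6: ·········
·········
·········
···^·····
···█·█···
····██···
·········
·········
·········
step 7: ·········
·········
·········
···█>····
···█·█···
····██···
·········
·········
·········
step 8: ·········
·········
·········
···██····
···█v█···
····██···
·········
·········
·········
step 9: ·········
·········
·········
···██····
···<██···
····██···
·········
·········
·········
step 10: ·········
·········
·········
···██····
····██···
···v██···
·········
·········
·········
step 11: ·········
·········
·········
···██····
····██···
··<███···
·········
·········
·········
step 12: ·········
·········
·········
···██····
··^·██···
··████···
·········
·········
·········
step 13: ·········
·········
·········
···██····
··█>██···
··████···
·········
·········
·········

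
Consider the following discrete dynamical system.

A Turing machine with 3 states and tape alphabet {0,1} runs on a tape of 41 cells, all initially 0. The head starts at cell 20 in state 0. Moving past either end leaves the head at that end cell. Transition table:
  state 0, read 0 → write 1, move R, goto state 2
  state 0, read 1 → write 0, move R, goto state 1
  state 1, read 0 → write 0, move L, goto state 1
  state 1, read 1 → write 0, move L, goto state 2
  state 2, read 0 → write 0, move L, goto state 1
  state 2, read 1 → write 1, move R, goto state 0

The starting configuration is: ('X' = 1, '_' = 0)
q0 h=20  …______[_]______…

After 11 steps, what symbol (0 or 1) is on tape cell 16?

gen 0: q0 h=20  …______[_]______…
gen 1: q2 h=21  …_____X[_]______…
gen 2: q1 h=20  …______[X]______…
gen 3: q2 h=19  …______[_]______…
gen 4: q1 h=18  …______[_]______…
gen 5: q1 h=17  …______[_]______…
gen 6: q1 h=16  …______[_]______…
gen 7: q1 h=15  …______[_]______…
gen 8: q1 h=14  …______[_]______…
gen 9: q1 h=13  …______[_]______…
gen 10: q1 h=12  …______[_]______…
gen 11: q1 h=11  …______[_]______…

0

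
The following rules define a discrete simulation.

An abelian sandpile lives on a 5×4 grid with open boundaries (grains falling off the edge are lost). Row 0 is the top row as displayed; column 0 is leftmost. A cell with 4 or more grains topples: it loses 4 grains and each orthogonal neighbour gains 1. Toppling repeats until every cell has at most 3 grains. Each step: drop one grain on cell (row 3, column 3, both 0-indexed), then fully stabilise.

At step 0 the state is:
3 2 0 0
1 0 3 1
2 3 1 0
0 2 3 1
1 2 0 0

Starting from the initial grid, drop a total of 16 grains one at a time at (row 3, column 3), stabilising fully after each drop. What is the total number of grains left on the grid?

33

t=0: 3 2 0 0
1 0 3 1
2 3 1 0
0 2 3 1
1 2 0 0
t=1: 3 2 0 0
1 0 3 1
2 3 1 0
0 2 3 2
1 2 0 0
t=2: 3 2 0 0
1 0 3 1
2 3 1 0
0 2 3 3
1 2 0 0
t=3: 3 2 0 0
1 0 3 1
2 3 2 1
0 3 0 1
1 2 1 1
t=4: 3 2 0 0
1 0 3 1
2 3 2 1
0 3 0 2
1 2 1 1
t=5: 3 2 0 0
1 0 3 1
2 3 2 1
0 3 0 3
1 2 1 1
t=6: 3 2 0 0
1 0 3 1
2 3 2 2
0 3 1 0
1 2 1 2
t=7: 3 2 0 0
1 0 3 1
2 3 2 2
0 3 1 1
1 2 1 2
t=8: 3 2 0 0
1 0 3 1
2 3 2 2
0 3 1 2
1 2 1 2
t=9: 3 2 0 0
1 0 3 1
2 3 2 2
0 3 1 3
1 2 1 2
t=10: 3 2 0 0
1 0 3 1
2 3 2 3
0 3 2 0
1 2 1 3
t=11: 3 2 0 0
1 0 3 1
2 3 2 3
0 3 2 1
1 2 1 3
t=12: 3 2 0 0
1 0 3 1
2 3 2 3
0 3 2 2
1 2 1 3
t=13: 3 2 0 0
1 0 3 1
2 3 2 3
0 3 2 3
1 2 1 3
t=14: 3 2 0 0
1 0 3 2
2 3 3 0
0 3 3 2
1 2 2 0
t=15: 3 2 0 0
1 0 3 2
2 3 3 0
0 3 3 3
1 2 2 0
t=16: 3 2 1 0
1 2 0 3
3 1 2 2
1 1 2 1
1 3 3 1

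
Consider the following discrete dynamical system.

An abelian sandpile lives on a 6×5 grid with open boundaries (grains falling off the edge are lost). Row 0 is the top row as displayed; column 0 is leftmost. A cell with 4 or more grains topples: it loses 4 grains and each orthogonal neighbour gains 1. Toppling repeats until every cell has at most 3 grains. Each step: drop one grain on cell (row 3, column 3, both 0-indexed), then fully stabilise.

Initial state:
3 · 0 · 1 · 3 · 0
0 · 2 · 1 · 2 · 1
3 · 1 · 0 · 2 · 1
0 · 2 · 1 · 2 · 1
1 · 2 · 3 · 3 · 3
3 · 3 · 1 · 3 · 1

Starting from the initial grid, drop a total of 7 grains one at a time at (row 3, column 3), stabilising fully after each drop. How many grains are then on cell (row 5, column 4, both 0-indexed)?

3

[0] 3 · 0 · 1 · 3 · 0
0 · 2 · 1 · 2 · 1
3 · 1 · 0 · 2 · 1
0 · 2 · 1 · 2 · 1
1 · 2 · 3 · 3 · 3
3 · 3 · 1 · 3 · 1
[1] 3 · 0 · 1 · 3 · 0
0 · 2 · 1 · 2 · 1
3 · 1 · 0 · 2 · 1
0 · 2 · 1 · 3 · 1
1 · 2 · 3 · 3 · 3
3 · 3 · 1 · 3 · 1
[2] 3 · 0 · 1 · 3 · 0
0 · 2 · 1 · 2 · 1
3 · 1 · 0 · 3 · 1
0 · 2 · 3 · 1 · 3
1 · 3 · 0 · 3 · 0
3 · 3 · 3 · 0 · 3
[3] 3 · 0 · 1 · 3 · 0
0 · 2 · 1 · 2 · 1
3 · 1 · 0 · 3 · 1
0 · 2 · 3 · 2 · 3
1 · 3 · 0 · 3 · 0
3 · 3 · 3 · 0 · 3
[4] 3 · 0 · 1 · 3 · 0
0 · 2 · 1 · 2 · 1
3 · 1 · 0 · 3 · 1
0 · 2 · 3 · 3 · 3
1 · 3 · 0 · 3 · 0
3 · 3 · 3 · 0 · 3
[5] 3 · 0 · 1 · 3 · 0
0 · 2 · 1 · 3 · 1
3 · 1 · 2 · 1 · 3
0 · 3 · 1 · 0 · 1
1 · 3 · 2 · 1 · 2
3 · 3 · 3 · 1 · 3
[6] 3 · 0 · 1 · 3 · 0
0 · 2 · 1 · 3 · 1
3 · 1 · 2 · 1 · 3
0 · 3 · 1 · 1 · 1
1 · 3 · 2 · 1 · 2
3 · 3 · 3 · 1 · 3
[7] 3 · 0 · 1 · 3 · 0
0 · 2 · 1 · 3 · 1
3 · 1 · 2 · 1 · 3
0 · 3 · 1 · 2 · 1
1 · 3 · 2 · 1 · 2
3 · 3 · 3 · 1 · 3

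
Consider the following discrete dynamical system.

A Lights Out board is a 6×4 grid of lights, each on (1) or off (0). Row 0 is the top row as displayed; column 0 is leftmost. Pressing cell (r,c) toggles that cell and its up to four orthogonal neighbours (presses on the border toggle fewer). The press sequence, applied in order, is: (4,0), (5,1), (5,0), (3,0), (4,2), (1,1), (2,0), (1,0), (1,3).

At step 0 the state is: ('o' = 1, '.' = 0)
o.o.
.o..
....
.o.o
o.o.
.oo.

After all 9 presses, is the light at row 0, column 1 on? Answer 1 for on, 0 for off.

1

gen 0: o.o.
.o..
....
.o.o
o.o.
.oo.
gen 1: o.o.
.o..
....
oo.o
.oo.
ooo.
gen 2: o.o.
.o..
....
oo.o
..o.
....
gen 3: o.o.
.o..
....
oo.o
o.o.
oo..
gen 4: o.o.
.o..
o...
...o
..o.
oo..
gen 5: o.o.
.o..
o...
..oo
.o.o
ooo.
gen 6: ooo.
o.o.
oo..
..oo
.o.o
ooo.
gen 7: ooo.
..o.
....
o.oo
.o.o
ooo.
gen 8: .oo.
ooo.
o...
o.oo
.o.o
ooo.
gen 9: .ooo
oo.o
o..o
o.oo
.o.o
ooo.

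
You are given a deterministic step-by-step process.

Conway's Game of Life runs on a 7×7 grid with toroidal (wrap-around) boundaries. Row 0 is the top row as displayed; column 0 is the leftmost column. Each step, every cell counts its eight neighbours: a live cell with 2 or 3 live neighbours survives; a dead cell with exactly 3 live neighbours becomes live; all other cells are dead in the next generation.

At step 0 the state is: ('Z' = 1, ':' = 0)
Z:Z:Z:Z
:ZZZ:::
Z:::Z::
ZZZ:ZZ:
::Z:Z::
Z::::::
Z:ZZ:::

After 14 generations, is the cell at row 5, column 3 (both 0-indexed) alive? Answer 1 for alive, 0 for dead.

[0] Z:Z:Z:Z
:ZZZ:::
Z:::Z::
ZZZ:ZZ:
::Z:Z::
Z::::::
Z:ZZ:::
[1] Z:::Z:Z
::Z:ZZZ
Z:::ZZZ
Z:Z:ZZZ
Z:Z:ZZZ
::Z::::
Z:ZZ:::
[2] Z:Z:Z::
:Z:::::
:::::::
:::::::
Z:Z:Z::
Z:Z:ZZ:
Z:ZZ::Z
[3] Z:Z:::Z
:Z:::::
:::::::
:::::::
::::ZZZ
Z:Z:ZZ:
Z:Z::::
[4] Z:Z:::Z
ZZ:::::
:::::::
:::::Z:
:::ZZ:Z
Z:::Z::
Z:Z::Z:
[5] ::Z::::
ZZ::::Z
:::::::
::::ZZ:
:::ZZ:Z
ZZ::Z::
Z::Z:Z:
[6] ::Z::::
ZZ:::::
Z::::ZZ
:::ZZZ:
Z::Z::Z
ZZZ::::
Z:ZZZ:Z
[7] ::Z:::Z
ZZ:::::
ZZ:::Z:
:::Z:::
Z::Z:ZZ
::::ZZ:
Z:::::Z
[8] ::::::Z
::Z::::
ZZZ:::Z
:ZZ::Z:
:::Z:ZZ
::::Z::
Z:::::Z
[9] Z:::::Z
::Z:::Z
Z::Z::Z
:::ZZZ:
::ZZ:ZZ
Z:::Z::
Z::::ZZ
[10] :Z:::::
:Z:::Z:
Z:ZZ::Z
Z::::::
::Z:::Z
ZZ:ZZ::
:Z:::Z:
[11] ZZZ::::
:Z::::Z
Z:Z:::Z
Z:ZZ:::
::ZZ::Z
ZZ:ZZZZ
:Z::Z::
[12] ::Z::::
::::::Z
::ZZ::Z
Z::::::
:::::::
:Z::::Z
::::Z::
[13] :::::::
::ZZ:::
Z:::::Z
:::::::
Z::::::
:::::::
:::::::
[14] :::::::
:::::::
:::::::
Z:::::Z
:::::::
:::::::
:::::::

0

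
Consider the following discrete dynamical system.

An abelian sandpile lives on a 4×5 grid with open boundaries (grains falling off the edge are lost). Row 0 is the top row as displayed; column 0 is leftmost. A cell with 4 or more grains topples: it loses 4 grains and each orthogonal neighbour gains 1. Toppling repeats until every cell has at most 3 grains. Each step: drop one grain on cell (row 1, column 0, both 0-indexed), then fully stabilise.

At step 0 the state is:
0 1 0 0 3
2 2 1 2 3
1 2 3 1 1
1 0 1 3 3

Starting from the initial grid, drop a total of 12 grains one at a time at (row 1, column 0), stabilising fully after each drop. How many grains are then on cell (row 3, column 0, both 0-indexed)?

2

0) 0 1 0 0 3
2 2 1 2 3
1 2 3 1 1
1 0 1 3 3
1) 0 1 0 0 3
3 2 1 2 3
1 2 3 1 1
1 0 1 3 3
2) 1 1 0 0 3
0 3 1 2 3
2 2 3 1 1
1 0 1 3 3
3) 1 1 0 0 3
1 3 1 2 3
2 2 3 1 1
1 0 1 3 3
4) 1 1 0 0 3
2 3 1 2 3
2 2 3 1 1
1 0 1 3 3
5) 1 1 0 0 3
3 3 1 2 3
2 2 3 1 1
1 0 1 3 3
6) 2 2 0 0 3
1 0 2 2 3
3 3 3 1 1
1 0 1 3 3
7) 2 2 0 0 3
2 0 2 2 3
3 3 3 1 1
1 0 1 3 3
8) 2 2 0 0 3
3 0 2 2 3
3 3 3 1 1
1 0 1 3 3
9) 3 2 0 0 3
1 2 3 2 3
1 1 0 2 1
2 1 2 3 3
10) 3 2 0 0 3
2 2 3 2 3
1 1 0 2 1
2 1 2 3 3
11) 3 2 0 0 3
3 2 3 2 3
1 1 0 2 1
2 1 2 3 3
12) 0 3 0 0 3
1 3 3 2 3
2 1 0 2 1
2 1 2 3 3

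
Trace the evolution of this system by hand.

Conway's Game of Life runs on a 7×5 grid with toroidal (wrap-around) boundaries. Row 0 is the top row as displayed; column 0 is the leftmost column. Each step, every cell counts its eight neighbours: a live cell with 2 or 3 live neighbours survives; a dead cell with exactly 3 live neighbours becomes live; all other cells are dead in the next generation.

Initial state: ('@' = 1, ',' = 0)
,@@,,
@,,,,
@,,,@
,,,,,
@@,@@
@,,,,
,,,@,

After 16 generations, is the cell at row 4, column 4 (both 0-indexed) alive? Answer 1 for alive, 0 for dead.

k=0  ,@@,,
@,,,,
@,,,@
,,,,,
@@,@@
@,,,,
,,,@,
k=1  ,@@,,
@,,,@
@,,,@
,@,@,
@@,,@
@@@@,
,@@,,
k=2  ,,@@,
,,,@@
,@,@,
,@@@,
,,,,,
,,,@,
,,,,,
k=3  ,,@@@
,,,,@
@@,,,
,@,@,
,,,@,
,,,,,
,,@@,
k=4  ,,@,@
,@@,@
@@@,@
@@,,@
,,@,,
,,@@,
,,@,@
k=5  ,,@,@
,,,,@
,,,,,
,,,,@
@,@,@
,@@,,
,@@,@
k=6  ,@@,@
,,,@,
,,,,,
@,,@@
@,@,@
,,,,@
,,,,,
k=7  ,,@@,
,,@@,
,,,@,
@@,@,
,@,,,
@,,@@
@,,@,
k=8  ,@,,,
,,,,@
,@,@,
@@,,@
,@,@,
@@@@,
@@,,,
k=9  ,@,,,
@,@,,
,@@@,
,@,@@
,,,@,
,,,@,
,,,,@
k=10  @@,,,
@,,@,
,,,,,
@@,,@
,,,@,
,,,@@
,,,,,
k=11  @@,,@
@@,,@
,@,,,
@,,,@
,,@@,
,,,@@
@,,,@
k=12  ,,,@,
,,@,@
,@,,,
@@@@@
@,@,,
@,@,,
,@,,,
k=13  ,,@@,
,,@@,
,,,,,
,,,@@
,,,,,
@,@,,
,@@,,
k=14  ,,,,,
,,@@,
,,@,@
,,,,,
,,,@@
,,@,,
,,,,,
k=15  ,,,,,
,,@@,
,,@,,
,,,,@
,,,@,
,,,@,
,,,,,
k=16  ,,,,,
,,@@,
,,@,,
,,,@,
,,,@@
,,,,,
,,,,,

1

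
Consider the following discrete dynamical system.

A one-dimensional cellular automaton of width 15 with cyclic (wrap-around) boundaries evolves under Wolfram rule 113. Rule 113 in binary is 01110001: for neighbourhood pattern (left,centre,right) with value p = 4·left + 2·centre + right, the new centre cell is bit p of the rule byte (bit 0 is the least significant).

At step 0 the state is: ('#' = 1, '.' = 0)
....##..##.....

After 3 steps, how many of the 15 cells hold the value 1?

11

gen 0: ....##..##.....
gen 1: ###..##..######
gen 2: ..##..##.......
gen 3: #..##..########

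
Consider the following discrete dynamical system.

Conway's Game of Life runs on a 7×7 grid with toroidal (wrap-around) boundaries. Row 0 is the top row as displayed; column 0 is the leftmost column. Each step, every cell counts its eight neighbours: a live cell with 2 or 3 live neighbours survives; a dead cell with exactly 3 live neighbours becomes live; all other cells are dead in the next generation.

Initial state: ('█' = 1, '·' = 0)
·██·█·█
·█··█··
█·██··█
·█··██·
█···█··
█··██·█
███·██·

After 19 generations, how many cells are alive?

[0] ·██·█·█
·█··█··
█·██··█
·█··██·
█···█··
█··██·█
███·██·
[1] ····█·█
····█·█
█·██··█
·██·██·
██·····
··█····
·······
[2] ·······
····█·█
█·█···█
····██·
█··█···
·█·····
·······
[3] ·······
█····██
█··██·█
██·███·
····█··
·······
·······
[4] ······█
█···██·
··██···
███····
···███·
·······
·······
[5] ·····██
···████
█·███·█
·█·····
·████··
····█··
·······
[6] ······█
··█····
███···█
·····█·
·████··
··█·█··
·····█·
[7] ·······
··█···█
███···█
····███
·██·██·
·██·██·
·····█·
[8] ·······
··█···█
·███···
····█··
███····
·██···█
····██·
[9] ·····█·
·███···
·███···
█······
█·██···
··██·██
·····█·
[10] ··█·█··
·█·██··
█··█···
█······
█·███··
·███·██
·····█·
[11] ··█·██·
·█··█··
█████··
█·█·█·█
█···██·
██···██
·█···██
[12] █████·█
█······
····█·█
··█····
···██··
·█·····
·██····
[13] ···█··█
··█·█··
·······
····██·
··██···
·█·█···
·······
[14] ···█···
···█···
···███·
···██··
··██···
···█···
··█····
[15] ··██···
··██···
··█··█·
·····█·
··█····
···█···
··██···
[16] ·█··█··
·█··█··
··███··
·······
·······
···█···
····█··
[17] ···███·
·█··██·
··███··
···█···
·······
·······
···██··
[18] ··█····
·······
··█··█·
··███··
·······
·······
···█·█·
[19] ·······
·······
··█·█··
··███··
···█···
·······
·······

6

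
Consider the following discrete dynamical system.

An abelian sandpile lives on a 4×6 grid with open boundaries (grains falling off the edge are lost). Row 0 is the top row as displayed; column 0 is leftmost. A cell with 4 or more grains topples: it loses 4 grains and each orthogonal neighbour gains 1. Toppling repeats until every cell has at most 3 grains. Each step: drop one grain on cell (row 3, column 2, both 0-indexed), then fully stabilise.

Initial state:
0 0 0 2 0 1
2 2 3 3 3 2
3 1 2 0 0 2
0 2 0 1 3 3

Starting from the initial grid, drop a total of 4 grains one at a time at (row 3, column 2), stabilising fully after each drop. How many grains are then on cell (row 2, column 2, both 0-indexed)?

3

step 0: 0 0 0 2 0 1
2 2 3 3 3 2
3 1 2 0 0 2
0 2 0 1 3 3
step 1: 0 0 0 2 0 1
2 2 3 3 3 2
3 1 2 0 0 2
0 2 1 1 3 3
step 2: 0 0 0 2 0 1
2 2 3 3 3 2
3 1 2 0 0 2
0 2 2 1 3 3
step 3: 0 0 0 2 0 1
2 2 3 3 3 2
3 1 2 0 0 2
0 2 3 1 3 3
step 4: 0 0 0 2 0 1
2 2 3 3 3 2
3 1 3 0 0 2
0 3 0 2 3 3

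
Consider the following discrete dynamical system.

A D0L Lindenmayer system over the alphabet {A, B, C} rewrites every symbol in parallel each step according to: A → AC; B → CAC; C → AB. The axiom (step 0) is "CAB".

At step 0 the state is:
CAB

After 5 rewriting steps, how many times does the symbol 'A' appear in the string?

step 0: CAB
step 1: ABACCAC
step 2: ACCACACABABACAB
step 3: ACABABACABACABACCACACCACACABACCAC
step 4: ACABACCACACCACACABACCACACABACCACACABABACABACABABACABACABACCACACABABACAB
step 5: ACABACCACACABABACABACABABACABACABACCACACABABACABACABACCACA…ACACCACACABACCACACABACCACACABABACABACABACCACACCACACABACCAC  (len 155)

71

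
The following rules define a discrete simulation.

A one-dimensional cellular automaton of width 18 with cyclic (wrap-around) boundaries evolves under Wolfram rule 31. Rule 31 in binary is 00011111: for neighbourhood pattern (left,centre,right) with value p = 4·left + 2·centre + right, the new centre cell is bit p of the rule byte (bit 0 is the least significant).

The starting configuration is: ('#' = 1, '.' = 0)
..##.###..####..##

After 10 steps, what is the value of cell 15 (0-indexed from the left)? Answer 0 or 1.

1

0) ..##.###..####..##
1) ###..#..###...###.
2) #..######..####...
3) ####.....###...###
4) ....######..####..
5) #####.....###...##
6) .....######..####.
7) ######.....###...#
8) ......######..####
9) #######.....###...
10) #......######..###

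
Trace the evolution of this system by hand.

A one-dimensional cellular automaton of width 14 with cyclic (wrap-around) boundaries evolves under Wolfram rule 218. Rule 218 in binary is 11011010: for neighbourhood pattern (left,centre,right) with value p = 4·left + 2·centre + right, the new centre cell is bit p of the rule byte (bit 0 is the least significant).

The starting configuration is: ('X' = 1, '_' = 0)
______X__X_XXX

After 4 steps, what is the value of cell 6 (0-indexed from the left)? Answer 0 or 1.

k=0  ______X__X_XXX
k=1  X____X_XX__XXX
k=2  XX__X__XXXXXXX
k=3  XXXX_XXXXXXXXX
k=4  XXXX_XXXXXXXXX

1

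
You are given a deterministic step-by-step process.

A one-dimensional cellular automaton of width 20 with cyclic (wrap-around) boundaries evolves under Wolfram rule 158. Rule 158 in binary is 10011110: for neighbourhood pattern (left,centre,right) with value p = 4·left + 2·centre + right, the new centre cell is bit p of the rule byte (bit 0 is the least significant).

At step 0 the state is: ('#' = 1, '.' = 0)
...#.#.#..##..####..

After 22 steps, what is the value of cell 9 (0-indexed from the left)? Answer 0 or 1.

1

t=0: ...#.#.#..##..####..
t=1: ..##.#.####.#####.#.
t=2: .##..#.###..####..##
t=3: .#.###.##.#####.###.
t=4: ##.##..#..####..##.#
t=5: #..#.########.###..#
t=6: .###.#######..##.###
t=7: .##..######.###..##.
t=8: ##.#######..##.###.#
t=9: #..######.###..##..#
t=10: .#######..##.###.###
t=11: .######.###..##..##.
t=12: ######..##.###.###.#
t=13: #####.###..##..##..#
t=14: ####..##.###.###.###
t=15: ###.###..##..##..###
t=16: ##..##.###.###.#####
t=17: #.###..##..##..#####
t=18: ..##.###.###.#######
t=19: ###..##..##..######.
t=20: ##.###.###.#######..
t=21: #..##..##..######.##
t=22: .###.###.#######..##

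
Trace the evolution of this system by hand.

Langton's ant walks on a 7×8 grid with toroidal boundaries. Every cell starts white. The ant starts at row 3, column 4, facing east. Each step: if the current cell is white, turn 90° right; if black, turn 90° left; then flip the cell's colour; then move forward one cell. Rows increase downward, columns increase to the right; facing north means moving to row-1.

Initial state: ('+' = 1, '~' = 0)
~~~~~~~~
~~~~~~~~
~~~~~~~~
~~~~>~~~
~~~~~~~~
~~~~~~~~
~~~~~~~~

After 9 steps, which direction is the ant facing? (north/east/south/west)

[0] ~~~~~~~~
~~~~~~~~
~~~~~~~~
~~~~>~~~
~~~~~~~~
~~~~~~~~
~~~~~~~~
[1] ~~~~~~~~
~~~~~~~~
~~~~~~~~
~~~~+~~~
~~~~v~~~
~~~~~~~~
~~~~~~~~
[2] ~~~~~~~~
~~~~~~~~
~~~~~~~~
~~~~+~~~
~~~<+~~~
~~~~~~~~
~~~~~~~~
[3] ~~~~~~~~
~~~~~~~~
~~~~~~~~
~~~^+~~~
~~~++~~~
~~~~~~~~
~~~~~~~~
[4] ~~~~~~~~
~~~~~~~~
~~~~~~~~
~~~+>~~~
~~~++~~~
~~~~~~~~
~~~~~~~~
[5] ~~~~~~~~
~~~~~~~~
~~~~^~~~
~~~+~~~~
~~~++~~~
~~~~~~~~
~~~~~~~~
[6] ~~~~~~~~
~~~~~~~~
~~~~+>~~
~~~+~~~~
~~~++~~~
~~~~~~~~
~~~~~~~~
[7] ~~~~~~~~
~~~~~~~~
~~~~++~~
~~~+~v~~
~~~++~~~
~~~~~~~~
~~~~~~~~
[8] ~~~~~~~~
~~~~~~~~
~~~~++~~
~~~+<+~~
~~~++~~~
~~~~~~~~
~~~~~~~~
[9] ~~~~~~~~
~~~~~~~~
~~~~^+~~
~~~+++~~
~~~++~~~
~~~~~~~~
~~~~~~~~

north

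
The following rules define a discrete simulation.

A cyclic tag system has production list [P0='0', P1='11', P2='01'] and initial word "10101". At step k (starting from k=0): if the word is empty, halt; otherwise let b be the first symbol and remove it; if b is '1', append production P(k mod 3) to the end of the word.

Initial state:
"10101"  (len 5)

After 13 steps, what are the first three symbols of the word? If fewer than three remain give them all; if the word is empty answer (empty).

101

t=0: "10101"  (len 5)
t=1: "01010"  (len 5)
t=2: "1010"  (len 4)
t=3: "01001"  (len 5)
t=4: "1001"  (len 4)
t=5: "00111"  (len 5)
t=6: "0111"  (len 4)
t=7: "111"  (len 3)
t=8: "1111"  (len 4)
t=9: "11101"  (len 5)
t=10: "11010"  (len 5)
t=11: "101011"  (len 6)
t=12: "0101101"  (len 7)
t=13: "101101"  (len 6)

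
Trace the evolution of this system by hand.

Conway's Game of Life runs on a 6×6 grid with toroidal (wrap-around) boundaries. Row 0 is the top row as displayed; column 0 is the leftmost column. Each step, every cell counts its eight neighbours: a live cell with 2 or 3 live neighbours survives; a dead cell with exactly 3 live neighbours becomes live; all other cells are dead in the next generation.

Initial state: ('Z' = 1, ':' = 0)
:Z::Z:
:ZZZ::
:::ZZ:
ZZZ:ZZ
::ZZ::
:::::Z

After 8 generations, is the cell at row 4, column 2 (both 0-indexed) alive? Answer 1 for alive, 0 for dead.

0) :Z::Z:
:ZZZ::
:::ZZ:
ZZZ:ZZ
::ZZ::
:::::Z
1) ZZ:ZZ:
:Z::::
::::::
ZZ:::Z
::ZZ::
::ZZZ:
2) ZZ::ZZ
ZZZ:::
:Z::::
ZZZ:::
Z::::Z
:::::Z
3) ::Z:Z:
::Z:::
::::::
::Z::Z
:::::Z
:Z::::
4) :ZZZ::
:::Z::
::::::
::::::
Z:::::
::::::
5) ::ZZ::
:::Z::
::::::
::::::
::::::
:ZZ:::
6) :Z:Z::
::ZZ::
::::::
::::::
::::::
:ZZZ::
7) :Z::Z:
::ZZ::
::::::
::::::
::Z:::
:Z:Z::
8) :Z::Z:
::ZZ::
::::::
::::::
::Z:::
:Z:Z::

1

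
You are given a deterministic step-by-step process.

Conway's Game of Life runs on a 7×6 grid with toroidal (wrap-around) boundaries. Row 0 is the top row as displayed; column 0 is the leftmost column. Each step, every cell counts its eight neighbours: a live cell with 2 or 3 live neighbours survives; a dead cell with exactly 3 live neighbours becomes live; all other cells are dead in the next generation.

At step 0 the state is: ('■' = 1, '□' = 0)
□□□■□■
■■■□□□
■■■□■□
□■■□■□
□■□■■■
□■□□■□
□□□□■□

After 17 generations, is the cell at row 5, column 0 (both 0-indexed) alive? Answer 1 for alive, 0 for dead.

0

k=0  □□□■□■
■■■□□□
■■■□■□
□■■□■□
□■□■■■
□■□□■□
□□□□■□
k=1  ■■■■■■
□□□□■□
□□□□□□
□□□□□□
□■□□□■
■□■□□□
□□□■■■
k=2  ■■■□□□
■■■□■□
□□□□□□
□□□□□□
■■□□□□
■■■■□□
□□□□□□
k=3  ■□■■□■
■□■■□■
□■□□□□
□□□□□□
■□□□□□
■□■□□□
□□□■□□
k=4  ■□□□□■
□□□■□■
■■■□□□
□□□□□□
□■□□□□
□■□□□□
■□□■■■
k=5  □□□■□□
□□■□■■
■■■□□□
■□■□□□
□□□□□□
□■■□■■
□■□□■□
k=6  □□■■□■
■□■□■■
■□■□□□
■□■□□□
■□■■□■
■■■■■■
■■□□■■
k=7  □□■□□□
■□■□■□
■□■□□□
■□■□□□
□□□□□□
□□□□□□
□□□□□□
k=8  □■□■□□
□□■□□■
■□■□□□
□□□□□□
□□□□□□
□□□□□□
□□□□□□
k=9  □□■□□□
■□■■□□
□■□□□□
□□□□□□
□□□□□□
□□□□□□
□□□□□□
k=10  □■■■□□
□□■■□□
□■■□□□
□□□□□□
□□□□□□
□□□□□□
□□□□□□
k=11  □■□■□□
□□□□□□
□■■■□□
□□□□□□
□□□□□□
□□□□□□
□□■□□□
k=12  □□■□□□
□■□■□□
□□■□□□
□□■□□□
□□□□□□
□□□□□□
□□■□□□
k=13  □■■■□□
□■□■□□
□■■■□□
□□□□□□
□□□□□□
□□□□□□
□□□□□□
k=14  □■□■□□
■□□□■□
□■□■□□
□□■□□□
□□□□□□
□□□□□□
□□■□□□
k=15  □■■■□□
■■□■■□
□■■■□□
□□■□□□
□□□□□□
□□□□□□
□□■□□□
k=16  ■□□□■□
■□□□■□
■□□□■□
□■■■□□
□□□□□□
□□□□□□
□■■■□□
k=17  ■□■□■□
■■□■■□
■□■□■□
□■■■□□
□□■□□□
□□■□□□
□■■■□□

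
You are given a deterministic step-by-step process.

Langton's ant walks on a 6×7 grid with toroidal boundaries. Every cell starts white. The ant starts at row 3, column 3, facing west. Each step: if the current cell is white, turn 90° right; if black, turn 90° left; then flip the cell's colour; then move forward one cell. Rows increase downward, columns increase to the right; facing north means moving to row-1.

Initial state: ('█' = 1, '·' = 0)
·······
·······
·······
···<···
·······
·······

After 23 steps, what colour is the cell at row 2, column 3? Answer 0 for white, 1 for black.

1

gen 0: ·······
·······
·······
···<···
·······
·······
gen 1: ·······
·······
···^···
···█···
·······
·······
gen 2: ·······
·······
···█>··
···█···
·······
·······
gen 3: ·······
·······
···██··
···█v··
·······
·······
gen 4: ·······
·······
···██··
···<█··
·······
·······
gen 5: ·······
·······
···██··
····█··
···v···
·······
gen 6: ·······
·······
···██··
····█··
··<█···
·······
gen 7: ·······
·······
···██··
··^·█··
··██···
·······
gen 8: ·······
·······
···██··
··█>█··
··██···
·······
gen 9: ·······
·······
···██··
··███··
··█v···
·······
gen 10: ·······
·······
···██··
··███··
··█·>··
·······
gen 11: ·······
·······
···██··
··███··
··█·█··
····v··
gen 12: ·······
·······
···██··
··███··
··█·█··
···<█··
gen 13: ·······
·······
···██··
··███··
··█^█··
···██··
gen 14: ·······
·······
···██··
··███··
··██>··
···██··
gen 15: ·······
·······
···██··
··██^··
··██···
···██··
gen 16: ·······
·······
···██··
··█<···
··██···
···██··
gen 17: ·······
·······
···██··
··█····
··█v···
···██··
gen 18: ·······
·······
···██··
··█····
··█·>··
···██··
gen 19: ·······
·······
···██··
··█····
··█·█··
···█v··
gen 20: ·······
·······
···██··
··█····
··█·█··
···█·>·
gen 21: ·····v·
·······
···██··
··█····
··█·█··
···█·█·
gen 22: ····<█·
·······
···██··
··█····
··█·█··
···█·█·
gen 23: ····██·
·······
···██··
··█····
··█·█··
···█^█·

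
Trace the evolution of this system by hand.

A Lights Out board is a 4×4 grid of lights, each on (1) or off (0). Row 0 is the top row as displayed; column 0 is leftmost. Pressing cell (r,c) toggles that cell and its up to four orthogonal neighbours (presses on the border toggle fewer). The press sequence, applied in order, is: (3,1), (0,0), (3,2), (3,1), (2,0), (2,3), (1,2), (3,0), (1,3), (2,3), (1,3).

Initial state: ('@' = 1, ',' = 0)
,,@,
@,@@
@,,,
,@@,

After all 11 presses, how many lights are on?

8

step 0: ,,@,
@,@@
@,,,
,@@,
step 1: ,,@,
@,@@
@@,,
@,,,
step 2: @@@,
,,@@
@@,,
@,,,
step 3: @@@,
,,@@
@@@,
@@@@
step 4: @@@,
,,@@
@,@,
,,,@
step 5: @@@,
@,@@
,@@,
@,,@
step 6: @@@,
@,@,
,@,@
@,,,
step 7: @@,,
@@,@
,@@@
@,,,
step 8: @@,,
@@,@
@@@@
,@,,
step 9: @@,@
@@@,
@@@,
,@,,
step 10: @@,@
@@@@
@@,@
,@,@
step 11: @@,,
@@,,
@@,,
,@,@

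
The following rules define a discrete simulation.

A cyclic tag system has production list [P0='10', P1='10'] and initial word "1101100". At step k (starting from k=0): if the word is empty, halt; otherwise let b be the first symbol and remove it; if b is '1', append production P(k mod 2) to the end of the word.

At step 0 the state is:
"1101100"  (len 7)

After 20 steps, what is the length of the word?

9

k=0  "1101100"  (len 7)
k=1  "10110010"  (len 8)
k=2  "011001010"  (len 9)
k=3  "11001010"  (len 8)
k=4  "100101010"  (len 9)
k=5  "0010101010"  (len 10)
k=6  "010101010"  (len 9)
k=7  "10101010"  (len 8)
k=8  "010101010"  (len 9)
k=9  "10101010"  (len 8)
k=10  "010101010"  (len 9)
k=11  "10101010"  (len 8)
k=12  "010101010"  (len 9)
k=13  "10101010"  (len 8)
k=14  "010101010"  (len 9)
k=15  "10101010"  (len 8)
k=16  "010101010"  (len 9)
k=17  "10101010"  (len 8)
k=18  "010101010"  (len 9)
k=19  "10101010"  (len 8)
k=20  "010101010"  (len 9)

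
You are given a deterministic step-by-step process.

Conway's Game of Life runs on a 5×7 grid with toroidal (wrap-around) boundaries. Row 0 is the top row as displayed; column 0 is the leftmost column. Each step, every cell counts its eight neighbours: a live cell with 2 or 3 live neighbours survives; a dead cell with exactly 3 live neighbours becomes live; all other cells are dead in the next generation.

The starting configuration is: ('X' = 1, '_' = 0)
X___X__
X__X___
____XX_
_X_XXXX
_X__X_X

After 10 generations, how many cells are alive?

13

k=0  X___X__
X__X___
____XX_
_X_XXXX
_X__X_X
k=1  XX_XXXX
___X_XX
X_X____
__XX__X
_XX___X
k=2  _X_X___
___X___
XXX_XX_
___X__X
_______
k=3  __X____
X__X___
XXX_XXX
XXXXXXX
__X____
k=4  _XXX___
X__XXX_
_______
_______
X___XXX
k=5  _XX____
_X_XX__
____X__
_____XX
XXXXXXX
k=6  ______X
_X_XX__
___XX__
_XX____
___XX__
k=7  __X__X_
__XXXX_
_X__X__
__X____
__XX___
k=8  _X___X_
_XX__X_
_X__XX_
_XX____
_XXX___
k=9  X__XX__
XXX__XX
X__XXX_
X___X__
X__X___
k=10  ___XXX_
__X____
__XX___
XX___X_
XX_X__X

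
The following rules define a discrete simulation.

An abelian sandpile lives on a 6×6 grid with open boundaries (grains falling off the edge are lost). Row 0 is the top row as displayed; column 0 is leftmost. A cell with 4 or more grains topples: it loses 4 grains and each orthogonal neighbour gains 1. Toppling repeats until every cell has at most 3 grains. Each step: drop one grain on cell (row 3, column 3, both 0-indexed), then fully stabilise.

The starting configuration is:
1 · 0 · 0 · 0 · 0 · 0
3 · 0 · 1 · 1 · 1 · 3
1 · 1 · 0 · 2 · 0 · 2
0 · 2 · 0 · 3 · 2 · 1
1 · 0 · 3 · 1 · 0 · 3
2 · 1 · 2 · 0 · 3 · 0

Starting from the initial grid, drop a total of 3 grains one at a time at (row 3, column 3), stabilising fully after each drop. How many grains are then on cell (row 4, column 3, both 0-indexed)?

step 0: 1 · 0 · 0 · 0 · 0 · 0
3 · 0 · 1 · 1 · 1 · 3
1 · 1 · 0 · 2 · 0 · 2
0 · 2 · 0 · 3 · 2 · 1
1 · 0 · 3 · 1 · 0 · 3
2 · 1 · 2 · 0 · 3 · 0
step 1: 1 · 0 · 0 · 0 · 0 · 0
3 · 0 · 1 · 1 · 1 · 3
1 · 1 · 0 · 3 · 0 · 2
0 · 2 · 1 · 0 · 3 · 1
1 · 0 · 3 · 2 · 0 · 3
2 · 1 · 2 · 0 · 3 · 0
step 2: 1 · 0 · 0 · 0 · 0 · 0
3 · 0 · 1 · 1 · 1 · 3
1 · 1 · 0 · 3 · 0 · 2
0 · 2 · 1 · 1 · 3 · 1
1 · 0 · 3 · 2 · 0 · 3
2 · 1 · 2 · 0 · 3 · 0
step 3: 1 · 0 · 0 · 0 · 0 · 0
3 · 0 · 1 · 1 · 1 · 3
1 · 1 · 0 · 3 · 0 · 2
0 · 2 · 1 · 2 · 3 · 1
1 · 0 · 3 · 2 · 0 · 3
2 · 1 · 2 · 0 · 3 · 0

2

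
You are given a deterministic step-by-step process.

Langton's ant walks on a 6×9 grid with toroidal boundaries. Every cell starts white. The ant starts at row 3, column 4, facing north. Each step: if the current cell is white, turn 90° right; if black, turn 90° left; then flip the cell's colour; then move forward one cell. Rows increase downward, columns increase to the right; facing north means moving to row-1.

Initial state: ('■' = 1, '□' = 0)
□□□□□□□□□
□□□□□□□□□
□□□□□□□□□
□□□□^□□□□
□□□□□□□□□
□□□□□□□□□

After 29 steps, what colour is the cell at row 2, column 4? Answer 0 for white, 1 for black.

gen 0: □□□□□□□□□
□□□□□□□□□
□□□□□□□□□
□□□□^□□□□
□□□□□□□□□
□□□□□□□□□
gen 1: □□□□□□□□□
□□□□□□□□□
□□□□□□□□□
□□□□■>□□□
□□□□□□□□□
□□□□□□□□□
gen 2: □□□□□□□□□
□□□□□□□□□
□□□□□□□□□
□□□□■■□□□
□□□□□v□□□
□□□□□□□□□
gen 3: □□□□□□□□□
□□□□□□□□□
□□□□□□□□□
□□□□■■□□□
□□□□<■□□□
□□□□□□□□□
gen 4: □□□□□□□□□
□□□□□□□□□
□□□□□□□□□
□□□□^■□□□
□□□□■■□□□
□□□□□□□□□
gen 5: □□□□□□□□□
□□□□□□□□□
□□□□□□□□□
□□□<□■□□□
□□□□■■□□□
□□□□□□□□□
gen 6: □□□□□□□□□
□□□□□□□□□
□□□^□□□□□
□□□■□■□□□
□□□□■■□□□
□□□□□□□□□
gen 7: □□□□□□□□□
□□□□□□□□□
□□□■>□□□□
□□□■□■□□□
□□□□■■□□□
□□□□□□□□□
gen 8: □□□□□□□□□
□□□□□□□□□
□□□■■□□□□
□□□■v■□□□
□□□□■■□□□
□□□□□□□□□
gen 9: □□□□□□□□□
□□□□□□□□□
□□□■■□□□□
□□□<■■□□□
□□□□■■□□□
□□□□□□□□□
gen 10: □□□□□□□□□
□□□□□□□□□
□□□■■□□□□
□□□□■■□□□
□□□v■■□□□
□□□□□□□□□
gen 11: □□□□□□□□□
□□□□□□□□□
□□□■■□□□□
□□□□■■□□□
□□<■■■□□□
□□□□□□□□□
gen 12: □□□□□□□□□
□□□□□□□□□
□□□■■□□□□
□□^□■■□□□
□□■■■■□□□
□□□□□□□□□
gen 13: □□□□□□□□□
□□□□□□□□□
□□□■■□□□□
□□■>■■□□□
□□■■■■□□□
□□□□□□□□□
gen 14: □□□□□□□□□
□□□□□□□□□
□□□■■□□□□
□□■■■■□□□
□□■v■■□□□
□□□□□□□□□
gen 15: □□□□□□□□□
□□□□□□□□□
□□□■■□□□□
□□■■■■□□□
□□■□>■□□□
□□□□□□□□□
gen 16: □□□□□□□□□
□□□□□□□□□
□□□■■□□□□
□□■■^■□□□
□□■□□■□□□
□□□□□□□□□
gen 17: □□□□□□□□□
□□□□□□□□□
□□□■■□□□□
□□■<□■□□□
□□■□□■□□□
□□□□□□□□□
gen 18: □□□□□□□□□
□□□□□□□□□
□□□■■□□□□
□□■□□■□□□
□□■v□■□□□
□□□□□□□□□
gen 19: □□□□□□□□□
□□□□□□□□□
□□□■■□□□□
□□■□□■□□□
□□<■□■□□□
□□□□□□□□□
gen 20: □□□□□□□□□
□□□□□□□□□
□□□■■□□□□
□□■□□■□□□
□□□■□■□□□
□□v□□□□□□
gen 21: □□□□□□□□□
□□□□□□□□□
□□□■■□□□□
□□■□□■□□□
□□□■□■□□□
□<■□□□□□□
gen 22: □□□□□□□□□
□□□□□□□□□
□□□■■□□□□
□□■□□■□□□
□^□■□■□□□
□■■□□□□□□
gen 23: □□□□□□□□□
□□□□□□□□□
□□□■■□□□□
□□■□□■□□□
□■>■□■□□□
□■■□□□□□□
gen 24: □□□□□□□□□
□□□□□□□□□
□□□■■□□□□
□□■□□■□□□
□■■■□■□□□
□■v□□□□□□
gen 25: □□□□□□□□□
□□□□□□□□□
□□□■■□□□□
□□■□□■□□□
□■■■□■□□□
□■□>□□□□□
gen 26: □□□v□□□□□
□□□□□□□□□
□□□■■□□□□
□□■□□■□□□
□■■■□■□□□
□■□■□□□□□
gen 27: □□<■□□□□□
□□□□□□□□□
□□□■■□□□□
□□■□□■□□□
□■■■□■□□□
□■□■□□□□□
gen 28: □□■■□□□□□
□□□□□□□□□
□□□■■□□□□
□□■□□■□□□
□■■■□■□□□
□■^■□□□□□
gen 29: □□■■□□□□□
□□□□□□□□□
□□□■■□□□□
□□■□□■□□□
□■■■□■□□□
□■■>□□□□□

1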